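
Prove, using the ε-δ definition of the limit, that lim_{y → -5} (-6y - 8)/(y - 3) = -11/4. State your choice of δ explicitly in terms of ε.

Let ε > 0. We want δ > 0 with 0 < |y + 5| < δ ⇒ |(-6y - 8)/(y - 3) + 11/4| < ε.
Combining over a common denominator, (-6y - 8)/(y - 3) + 11/4 = [(-6y - 8)·(-8) − 22·(y - 3)] / [(-8)·(y - 3)] = 26(y + 5) / ((-8)(y - 3)).
So |(-6y - 8)/(y - 3) + 11/4| = 26|y + 5| / (8·|y − 3|).
Restrict δ ≤ 4. Then |y + 5| < 4 gives |y − 3| = |(y + 5) + (-8)| ≥ 8 − 4 = 4.
Hence |(-6y - 8)/(y - 3) + 11/4| < 26|y + 5|/(8·4) = (13/16)|y + 5|, which is < ε once |y + 5| < (16/13)ε.
Take δ = min(4, (16/13)ε). Then 0 < |y + 5| < δ forces both bounds, so |(-6y - 8)/(y - 3) + 11/4| < ε.

δ = min(4, (16/13)ε)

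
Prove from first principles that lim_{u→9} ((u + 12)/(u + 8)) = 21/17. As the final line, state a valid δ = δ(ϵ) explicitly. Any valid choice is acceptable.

Suppose ϵ > 0. We want δ > 0 with 0 < |u − 9| < δ ⇒ |(u + 12)/(u + 8) − (21/17)| < ϵ.
Combining over a common denominator, (u + 12)/(u + 8) − (21/17) = [(u + 12)·17 − 21·(u + 8)] / [17·(u + 8)] = -4(u − 9) / (17(u + 8)).
So |(u + 12)/(u + 8) − (21/17)| = 4|u − 9| / (17·|u + 8|).
Restrict δ ≤ 17/2. Then |u − 9| < 17/2 gives |u + 8| = |(u − 9) + 17| ≥ 17 − 17/2 = 17/2.
Hence |(u + 12)/(u + 8) − (21/17)| < 4|u − 9|/(17·(17/2)) = (8/289)|u − 9|, which is < ϵ once |u − 9| < (289/8)ϵ.
Take δ = min(17/2, (289/8)ϵ). Then 0 < |u − 9| < δ forces both bounds, so |(u + 12)/(u + 8) − (21/17)| < ϵ.

δ = min(17/2, (289/8)ϵ)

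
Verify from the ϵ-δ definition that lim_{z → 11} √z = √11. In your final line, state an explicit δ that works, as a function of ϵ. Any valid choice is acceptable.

Fix ϵ > 0. We want δ > 0 such that 0 < |z − 11| < δ implies |√z − √11| < ϵ.
Multiplying by the conjugate, |√z − √11| = |z − 11|/(√z + √11).
Restrict δ ≤ 11 so that |z − 11| < 11 forces z > 0, and then √z + √11 > √11.
Hence |√z − √11| < |z − 11|/√11, which is < ϵ once |z − 11| < √11·ϵ.
Take δ = min(11, √11·ϵ). If 0 < |z − 11| < δ then z > 0 and |√z − √11| < |z − 11|/√11 < ϵ.

δ = min(11, √11·ϵ)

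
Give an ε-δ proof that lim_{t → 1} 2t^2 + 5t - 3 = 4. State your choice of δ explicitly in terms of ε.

δ = min(1, ε/11)

Let ε > 0. We want δ > 0 such that 0 < |t − 1| < δ implies |(2t^2 + 5t - 3) − 4| < ε.
(2t^2 + 5t - 3) − 4 = 2t^2 + 5t - 7 = (t − 1)(2t + 7).
So |(2t^2 + 5t - 3) − 4| = |t − 1|·|2t + 7|.
Assume first that |t − 1| < 1, so |t| < 2. Then |2t + 7| ≤ 2·2 + 7 = 11.
Hence |(2t^2 + 5t - 3) − 4| ≤ 11|t − 1| < ε provided |t − 1| < ε/11.
Choosing δ = min(1, ε/11) ensures both conditions, hence |(2t^2 + 5t - 3) − 4| < ε.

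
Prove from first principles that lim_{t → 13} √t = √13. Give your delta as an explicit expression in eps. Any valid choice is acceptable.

delta = min(13, √13·eps)

Let eps > 0 be given. We want delta > 0 such that 0 < |t − 13| < delta implies |√t − √13| < eps.
Rationalise: √t − √13 = (t − 13)/(√t + √13), so |√t − √13| = |t − 13|/(√t + √13).
Restrict delta ≤ 13 so that |t − 13| < 13 forces t > 0, and then √t + √13 > √13.
Hence |√t − √13| < |t − 13|/√13, which is < eps once |t − 13| < √13·eps.
Take delta = min(13, √13·eps). If 0 < |t − 13| < delta then t > 0 and |√t − √13| < |t − 13|/√13 < eps.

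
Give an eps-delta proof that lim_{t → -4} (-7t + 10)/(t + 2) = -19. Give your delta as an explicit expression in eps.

delta = min(1, (1/12)eps)

Let eps > 0. We want delta > 0 with 0 < |t + 4| < delta ⇒ |(-7t + 10)/(t + 2) + 19| < eps.
Combining over a common denominator, (-7t + 10)/(t + 2) + 19 = [(-7t + 10)·(-2) − 38·(t + 2)] / [(-2)·(t + 2)] = -24(t + 4) / ((-2)(t + 2)).
So |(-7t + 10)/(t + 2) + 19| = 24|t + 4| / (2·|t + 2|).
Restrict delta ≤ 1. Then |t + 4| < 1 gives |t + 2| = |(t + 4) + (-2)| ≥ 2 − 1 = 1.
Hence |(-7t + 10)/(t + 2) + 19| < 24|t + 4|/(2·1) = 12|t + 4|, which is < eps once |t + 4| < (1/12)eps.
Take delta = min(1, (1/12)eps). Then 0 < |t + 4| < delta forces both bounds, so |(-7t + 10)/(t + 2) + 19| < eps.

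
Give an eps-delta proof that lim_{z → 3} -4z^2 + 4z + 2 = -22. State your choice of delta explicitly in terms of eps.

Let eps > 0. We want delta > 0 such that 0 < |z − 3| < delta implies |(-4z^2 + 4z + 2) + 22| < eps.
(-4z^2 + 4z + 2) + 22 = -4z^2 + 4z + 24 = (z − 3)(-4z - 8).
So |(-4z^2 + 4z + 2) + 22| = |z − 3|·|-4z - 8|.
Require delta ≤ 1. Then |z − 3| < 1 gives |z| < 4, and by the triangle inequality |-4z - 8| ≤ 4·4 + 8 = 24.
Hence |(-4z^2 + 4z + 2) + 22| ≤ 24|z − 3| < eps provided |z − 3| < eps/24.
Choosing delta = min(1, eps/24) ensures both conditions, hence |(-4z^2 + 4z + 2) + 22| < eps.

delta = min(1, eps/24)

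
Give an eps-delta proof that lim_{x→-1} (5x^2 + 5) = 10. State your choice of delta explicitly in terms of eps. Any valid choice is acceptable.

delta = min(2, eps/20)

Fix eps > 0. We want delta > 0 such that 0 < |x + 1| < delta implies |(5x^2 + 5) − 10| < eps.
(5x^2 + 5) − 10 = 5x^2 - 5 = (x + 1)(5x - 5).
So |(5x^2 + 5) − 10| = |x + 1|·|5x - 5|.
Assume first that |x + 1| < 2, so |x| < 3. Then |5x - 5| ≤ 5·3 + 5 = 20.
Hence |(5x^2 + 5) − 10| ≤ 20|x + 1| < eps provided |x + 1| < eps/20.
Take delta = min(2, eps/20). Then 0 < |x + 1| < delta gives both |x + 1| < 2 and |x + 1| < eps/20, so |(5x^2 + 5) − 10| < eps.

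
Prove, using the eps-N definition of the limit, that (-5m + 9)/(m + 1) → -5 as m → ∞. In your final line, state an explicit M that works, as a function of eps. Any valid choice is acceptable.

M = 14/eps

Let eps > 0. For m ≥ 1, |(-5m + 9)/(m + 1) + 5| = |14|/((m + 1)) = 14/((m + 1)).
Since m + 1 ≥ m for m ≥ 1, this is ≤ 14/(m) = 14/m.
So |(-5m + 9)/(m + 1) + 5| < eps whenever m > 14/eps.
Take M = 14/eps. If m > M then |(-5m + 9)/(m + 1) + 5| ≤ 14/m < eps.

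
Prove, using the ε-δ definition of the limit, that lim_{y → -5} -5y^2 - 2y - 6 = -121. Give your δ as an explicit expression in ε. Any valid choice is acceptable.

δ = min(2, ε/58)

Let ε > 0 be given. We want δ > 0 such that 0 < |y + 5| < δ implies |(-5y^2 - 2y - 6) + 121| < ε.
(-5y^2 - 2y - 6) + 121 = -5y^2 - 2y + 115 = (y + 5)(-5y + 23).
So |(-5y^2 - 2y - 6) + 121| = |y + 5|·|-5y + 23|.
Assume first that |y + 5| < 2, so |y| < 7. Then |-5y + 23| ≤ 5·7 + 23 = 58.
Hence |(-5y^2 - 2y - 6) + 121| ≤ 58|y + 5| < ε provided |y + 5| < ε/58.
Take δ = min(2, ε/58). Then 0 < |y + 5| < δ gives both |y + 5| < 2 and |y + 5| < ε/58, so |(-5y^2 - 2y - 6) + 121| < ε.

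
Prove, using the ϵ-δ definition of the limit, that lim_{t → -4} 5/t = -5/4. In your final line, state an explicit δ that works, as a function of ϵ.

δ = min(2, (8/5)ϵ)

Fix ϵ > 0. We seek δ > 0 such that 0 < |t + 4| < δ implies |5/t + 5/4| < ϵ.
|5/t + 5/4| = 5·|-4 − t|/(4·|t|) = 5|t + 4|/(4|t|).
Require δ ≤ 2 so that |t| > 4 − 2 = 2, hence 4|t| > 8.
Then |5/t + 5/4| < 5|t + 4|/8, which is < ϵ when |t + 4| < (8/5)ϵ.
Take δ = min(2, (8/5)ϵ). Then 0 < |t + 4| < δ gives both |t + 4| < 2 and |t + 4| < (8/5)ϵ, so |5/t + 5/4| < ϵ.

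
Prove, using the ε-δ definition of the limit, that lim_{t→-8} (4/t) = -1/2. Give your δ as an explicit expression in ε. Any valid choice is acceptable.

δ = min(4, 8ε)

Let ε > 0. We seek δ > 0 such that 0 < |t + 8| < δ implies |4/t + 1/2| < ε.
|4/t + 1/2| = 4·|-8 − t|/(8·|t|) = 4|t + 8|/(8|t|).
Restrict δ ≤ 4. Then |t + 8| < 4 gives |t| > 4, so 8|t| > 32.
Then |4/t + 1/2| < 4|t + 8|/32, which is < ε when |t + 8| < 8ε.
Take δ = min(4, 8ε). Then 0 < |t + 8| < δ gives both |t + 8| < 4 and |t + 8| < 8ε, so |4/t + 1/2| < ε.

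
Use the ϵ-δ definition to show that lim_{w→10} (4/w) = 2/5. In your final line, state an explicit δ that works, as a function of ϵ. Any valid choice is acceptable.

δ = min(5, (25/2)ϵ)

Let ϵ > 0. We seek δ > 0 such that 0 < |w − 10| < δ implies |4/w − (2/5)| < ϵ.
|4/w − (2/5)| = 4·|10 − w|/(10·|w|) = 4|w − 10|/(10|w|).
Require δ ≤ 5 so that |w| > 10 − 5 = 5, hence 10|w| > 50.
Then |4/w − (2/5)| < 4|w − 10|/50, which is < ϵ when |w − 10| < (25/2)ϵ.
Take δ = min(5, (25/2)ϵ). Then 0 < |w − 10| < δ gives both |w − 10| < 5 and |w − 10| < (25/2)ϵ, so |4/w − (2/5)| < ϵ.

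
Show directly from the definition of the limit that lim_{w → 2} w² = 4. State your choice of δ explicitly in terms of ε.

Let ε > 0 be given. We seek δ > 0 with 0 < |w − 2| < δ ⇒ |w² − 4| < ε.
Factor: w² − 4 = (w − 2)(w + 2), so |w² − 4| = |w − 2|·|w + 2|.
Restrict δ ≤ 2. Then |w − 2| < 2 gives |w| < 4, so by the triangle inequality |w + 2| ≤ 4 + 2 = 6.
Hence |w² − 4| ≤ 6|w − 2|, which is < ε once |w − 2| < ε/6.
Take δ = min(2, ε/6). If 0 < |w − 2| < δ then both bounds hold and |w² − 4| ≤ 6|w − 2| < 6·(ε/6) = ε.

δ = min(2, ε/6)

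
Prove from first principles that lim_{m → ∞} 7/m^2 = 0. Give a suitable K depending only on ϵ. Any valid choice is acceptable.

Let ϵ > 0. For m ≥ 1, |7/m^2 − 0| = 7/m^2.
7/m^2 < ϵ ⇔ m^2 > 7/ϵ ⇔ m > (7/ϵ)^{1/2}.
Take K = (7/ϵ)^{1/2}. Then m > K implies 7/m^2 < ϵ.

K = (7/ϵ)^{1/2}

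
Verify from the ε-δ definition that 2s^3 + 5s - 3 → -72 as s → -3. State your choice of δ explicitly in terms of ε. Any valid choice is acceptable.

δ = min(2, ε/103)

Fix ε > 0. We want δ > 0 such that 0 < |s + 3| < δ implies |(2s^3 + 5s - 3) + 72| < ε.
(2s^3 + 5s - 3) + 72 = 2s^3 + 5s + 69 = (s + 3)(2s^2 - 6s + 23).
So |(2s^3 + 5s - 3) + 72| = |s + 3|·|2s^2 - 6s + 23|.
Require δ ≤ 2. Then |s + 3| < 2 gives |s| < 5, and by the triangle inequality |2s^2 - 6s + 23| ≤ 2·5^2 + 6·5 + 23 = 103.
Hence |(2s^3 + 5s - 3) + 72| ≤ 103|s + 3| < ε provided |s + 3| < ε/103.
Choosing δ = min(2, ε/103) ensures both conditions, hence |(2s^3 + 5s - 3) + 72| < ε.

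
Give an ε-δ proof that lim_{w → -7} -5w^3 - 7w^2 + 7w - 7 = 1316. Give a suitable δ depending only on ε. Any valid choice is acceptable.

Let ε > 0. We want δ > 0 such that 0 < |w + 7| < δ implies |(-5w^3 - 7w^2 + 7w - 7) − 1316| < ε.
(-5w^3 - 7w^2 + 7w - 7) − 1316 = -5w^3 - 7w^2 + 7w - 1323 = (w + 7)(-5w^2 + 28w - 189).
So |(-5w^3 - 7w^2 + 7w - 7) − 1316| = |w + 7|·|-5w^2 + 28w - 189|.
Require δ ≤ 1. Then |w + 7| < 1 gives |w| < 8, and by the triangle inequality |-5w^2 + 28w - 189| ≤ 5·8^2 + 28·8 + 189 = 733.
Hence |(-5w^3 - 7w^2 + 7w - 7) − 1316| ≤ 733|w + 7| < ε provided |w + 7| < ε/733.
Choosing δ = min(1, ε/733) ensures both conditions, hence |(-5w^3 - 7w^2 + 7w - 7) − 1316| < ε.

δ = min(1, ε/733)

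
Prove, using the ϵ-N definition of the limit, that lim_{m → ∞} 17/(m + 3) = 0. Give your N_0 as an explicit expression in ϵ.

N_0 = 17/ϵ

Suppose ϵ > 0. For m ≥ 1, |17/(m + 3) − 0| = 17/(m + 3) ≤ 17/m.
We need 17/m < ϵ, i.e. m > 17/ϵ.
Take N_0 = 17/ϵ. If m > N_0 then |17/(m + 3)| ≤ 17/m < ϵ.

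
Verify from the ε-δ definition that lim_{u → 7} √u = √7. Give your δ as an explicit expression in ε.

δ = min(7, √7·ε)

Suppose ε > 0. We want δ > 0 such that 0 < |u − 7| < δ implies |√u − √7| < ε.
Multiplying by the conjugate, |√u − √7| = |u − 7|/(√u + √7).
Restrict δ ≤ 7 so that |u − 7| < 7 forces u > 0, and then √u + √7 > √7.
Hence |√u − √7| < |u − 7|/√7, which is < ε once |u − 7| < √7·ε.
Take δ = min(7, √7·ε). If 0 < |u − 7| < δ then u > 0 and |√u − √7| < |u − 7|/√7 < ε.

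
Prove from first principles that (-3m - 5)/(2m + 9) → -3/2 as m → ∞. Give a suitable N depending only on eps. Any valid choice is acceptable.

N = (17/4)/eps

Suppose eps > 0. For m ≥ 1, |(-3m - 5)/(2m + 9) + 3/2| = |17|/(2(2m + 9)) = 17/(2(2m + 9)).
Since 2m + 9 ≥ 2m for m ≥ 1, this is ≤ 17/(2·2m) = (17/4)/m.
So |(-3m - 5)/(2m + 9) + 3/2| < eps whenever m > (17/4)/eps.
Take N = (17/4)/eps. If m > N then |(-3m - 5)/(2m + 9) + 3/2| ≤ (17/4)/m < eps.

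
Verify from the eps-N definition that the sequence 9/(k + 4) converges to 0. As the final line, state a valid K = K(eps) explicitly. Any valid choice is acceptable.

K = 9/eps

Fix eps > 0. For k ≥ 1, |9/(k + 4) − 0| = 9/(k + 4) ≤ 9/k.
We need 9/k < eps, i.e. k > 9/eps.
Take K = 9/eps. If k > K then |9/(k + 4)| ≤ 9/k < eps.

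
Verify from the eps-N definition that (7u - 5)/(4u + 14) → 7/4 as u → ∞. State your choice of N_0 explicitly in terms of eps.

Suppose eps > 0. We seek N_0 > 0 such that u > N_0 implies |(7u - 5)/(4u + 14) − (7/4)| < eps.
(7u - 5)/(4u + 14) − (7/4) = (4(7u - 5) − 7(4u + 14)) / (4(4u + 14)) = -118/(4(4u + 14)).
For u > 0 we have 4u + 14 > 4u, so |(7u - 5)/(4u + 14) − (7/4)| = 118/(4(4u + 14)) < 118/(4·4u) = (59/8)/u.
Thus |(7u - 5)/(4u + 14) − (7/4)| < eps whenever u > (59/8)/eps.
Take N_0 = (59/8)/eps. If u > N_0 then |(7u - 5)/(4u + 14) − (7/4)| < (59/8)/u < eps.

N_0 = (59/8)/eps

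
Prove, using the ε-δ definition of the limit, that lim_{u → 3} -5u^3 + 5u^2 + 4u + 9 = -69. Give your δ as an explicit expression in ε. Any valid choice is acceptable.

δ = min(1, ε/146)

Let ε > 0. We want δ > 0 such that 0 < |u − 3| < δ implies |(-5u^3 + 5u^2 + 4u + 9) + 69| < ε.
(-5u^3 + 5u^2 + 4u + 9) + 69 = -5u^3 + 5u^2 + 4u + 78 = (u − 3)(-5u^2 - 10u - 26).
So |(-5u^3 + 5u^2 + 4u + 9) + 69| = |u − 3|·|-5u^2 - 10u - 26|.
Require δ ≤ 1. Then |u − 3| < 1 gives |u| < 4, and by the triangle inequality |-5u^2 - 10u - 26| ≤ 5·4^2 + 10·4 + 26 = 146.
Hence |(-5u^3 + 5u^2 + 4u + 9) + 69| ≤ 146|u − 3| < ε provided |u − 3| < ε/146.
Choosing δ = min(1, ε/146) ensures both conditions, hence |(-5u^3 + 5u^2 + 4u + 9) + 69| < ε.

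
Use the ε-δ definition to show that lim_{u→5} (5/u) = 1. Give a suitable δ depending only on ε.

δ = min(5/2, (5/2)ε)

Let ε > 0. We seek δ > 0 such that 0 < |u − 5| < δ implies |5/u − 1| < ε.
|5/u − 1| = 5·|5 − u|/(5·|u|) = 5|u − 5|/(5|u|).
Require δ ≤ 5/2 so that |u| > 5 − 5/2 = 5/2, hence 5|u| > 25/2.
Then |5/u − 1| < 5|u − 5|/(25/2), which is < ε when |u − 5| < (5/2)ε.
Take δ = min(5/2, (5/2)ε). Then 0 < |u − 5| < δ gives both |u − 5| < 5/2 and |u − 5| < (5/2)ε, so |5/u − 1| < ε.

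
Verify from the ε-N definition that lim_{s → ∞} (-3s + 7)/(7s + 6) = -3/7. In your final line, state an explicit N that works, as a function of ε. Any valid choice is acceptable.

Fix ε > 0. We seek N > 0 such that s > N implies |(-3s + 7)/(7s + 6) + 3/7| < ε.
(-3s + 7)/(7s + 6) + 3/7 = (7(-3s + 7) − (-3)(7s + 6)) / (7(7s + 6)) = 67/(7(7s + 6)).
For s > 0 we have 7s + 6 > 7s, so |(-3s + 7)/(7s + 6) + 3/7| = 67/(7(7s + 6)) < 67/(7·7s) = (67/49)/s.
Thus |(-3s + 7)/(7s + 6) + 3/7| < ε whenever s > (67/49)/ε.
Take N = (67/49)/ε. If s > N then |(-3s + 7)/(7s + 6) + 3/7| < (67/49)/s < ε.

N = (67/49)/ε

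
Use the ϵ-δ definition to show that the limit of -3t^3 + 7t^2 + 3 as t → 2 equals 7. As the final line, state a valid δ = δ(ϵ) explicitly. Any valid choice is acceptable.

δ = min(2, ϵ/54)

Fix ϵ > 0. We want δ > 0 such that 0 < |t − 2| < δ implies |(-3t^3 + 7t^2 + 3) − 7| < ϵ.
(-3t^3 + 7t^2 + 3) − 7 = -3t^3 + 7t^2 - 4 = (t − 2)(-3t^2 + t + 2).
So |(-3t^3 + 7t^2 + 3) − 7| = |t − 2|·|-3t^2 + t + 2|.
Assume first that |t − 2| < 2, so |t| < 4. Then |-3t^2 + t + 2| ≤ 3·4^2 + 4 + 2 = 54.
Hence |(-3t^3 + 7t^2 + 3) − 7| ≤ 54|t − 2| < ϵ provided |t − 2| < ϵ/54.
Choosing δ = min(2, ϵ/54) ensures both conditions, hence |(-3t^3 + 7t^2 + 3) − 7| < ϵ.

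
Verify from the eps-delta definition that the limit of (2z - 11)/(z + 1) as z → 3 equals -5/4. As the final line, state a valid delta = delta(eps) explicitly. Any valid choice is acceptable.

delta = min(2, (8/13)eps)

Suppose eps > 0. We want delta > 0 with 0 < |z − 3| < delta ⇒ |(2z - 11)/(z + 1) + 5/4| < eps.
Combining over a common denominator, (2z - 11)/(z + 1) + 5/4 = [(2z - 11)·4 − (-5)·(z + 1)] / [4·(z + 1)] = 13(z − 3) / (4(z + 1)).
So |(2z - 11)/(z + 1) + 5/4| = 13|z − 3| / (4·|z + 1|).
Require delta ≤ 2, so |z + 1| ≥ |4| − |z − 3| > 4 − 2 = 2.
Hence |(2z - 11)/(z + 1) + 5/4| < 13|z − 3|/(4·2) = (13/8)|z − 3|, which is < eps once |z − 3| < (8/13)eps.
Take delta = min(2, (8/13)eps). Then 0 < |z − 3| < delta forces both bounds, so |(2z - 11)/(z + 1) + 5/4| < eps.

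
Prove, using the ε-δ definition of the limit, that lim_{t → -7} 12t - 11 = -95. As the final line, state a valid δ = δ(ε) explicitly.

Suppose ε > 0. We need δ > 0 so that 0 < |t + 7| < δ implies |(12t - 11) + 95| < ε.
Since (12t - 11) + 95 = 12(t + 7), we have |(12t - 11) + 95| = 12|t + 7|.
So 12|t + 7| < ε exactly when |t + 7| < ε/12.
Choosing δ = ε/12 gives |(12t - 11) + 95| = 12|t + 7| < ε whenever |t + 7| < δ.

δ = ε/12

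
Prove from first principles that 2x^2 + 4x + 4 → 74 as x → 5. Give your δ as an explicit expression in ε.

δ = min(1, ε/26)

Suppose ε > 0. We want δ > 0 such that 0 < |x − 5| < δ implies |(2x^2 + 4x + 4) − 74| < ε.
(2x^2 + 4x + 4) − 74 = 2x^2 + 4x - 70 = (x − 5)(2x + 14).
So |(2x^2 + 4x + 4) − 74| = |x − 5|·|2x + 14|.
Assume first that |x − 5| < 1, so |x| < 6. Then |2x + 14| ≤ 2·6 + 14 = 26.
Hence |(2x^2 + 4x + 4) − 74| ≤ 26|x − 5| < ε provided |x − 5| < ε/26.
Choosing δ = min(1, ε/26) ensures both conditions, hence |(2x^2 + 4x + 4) − 74| < ε.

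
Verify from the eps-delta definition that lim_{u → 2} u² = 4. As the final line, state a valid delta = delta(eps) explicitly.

Suppose eps > 0. We seek delta > 0 with 0 < |u − 2| < delta ⇒ |u² − 4| < eps.
Factor: u² − 4 = (u − 2)(u + 2), so |u² − 4| = |u − 2|·|u + 2|.
Restrict delta ≤ 2. Then |u − 2| < 2 gives |u| < 4, so by the triangle inequality |u + 2| ≤ 4 + 2 = 6.
Hence |u² − 4| ≤ 6|u − 2|, which is < eps once |u − 2| < eps/6.
Take delta = min(2, eps/6). If 0 < |u − 2| < delta then both bounds hold and |u² − 4| ≤ 6|u − 2| < 6·(eps/6) = eps.

delta = min(2, eps/6)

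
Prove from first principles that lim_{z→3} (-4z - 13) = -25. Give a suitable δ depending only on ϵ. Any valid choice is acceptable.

δ = ϵ/4

Let ϵ > 0 be given. We need δ > 0 so that 0 < |z − 3| < δ implies |(-4z - 13) + 25| < ϵ.
Since (-4z - 13) + 25 = -4(z − 3), we have |(-4z - 13) + 25| = 4|z − 3|.
So 4|z − 3| < ϵ exactly when |z − 3| < ϵ/4.
Take δ = ϵ/4. If 0 < |z − 3| < δ then |(-4z - 13) + 25| = 4|z − 3| < 4·(ϵ/4) = ϵ.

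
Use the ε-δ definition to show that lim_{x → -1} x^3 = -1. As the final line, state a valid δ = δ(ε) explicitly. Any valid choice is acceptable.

Suppose ε > 0. We seek δ > 0 with 0 < |x + 1| < δ ⇒ |x^3 + 1| < ε.
Factor: x^3 + 1 = (x + 1)(x^2 - x + 1), so |x^3 + 1| = |x + 1|·|x^2 - x + 1|.
Restrict δ ≤ 1. Then |x + 1| < 1 gives |x| < 2, so by the triangle inequality |x^2 - x + 1| ≤ 2^2 + 2 + 1 = 7.
Hence |x^3 + 1| ≤ 7|x + 1|, which is < ε once |x + 1| < ε/7.
Take δ = min(1, ε/7). If 0 < |x + 1| < δ then both bounds hold and |x^3 + 1| ≤ 7|x + 1| < 7·(ε/7) = ε.

δ = min(1, ε/7)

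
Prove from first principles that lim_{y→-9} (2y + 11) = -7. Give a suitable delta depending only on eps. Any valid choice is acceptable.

Let eps > 0. We need delta > 0 so that 0 < |y + 9| < delta implies |(2y + 11) + 7| < eps.
|(2y + 11) + 7| = |2y + 18| = 2|y + 9|.
Thus it suffices that |y + 9| < eps/2.
Take delta = eps/2. If 0 < |y + 9| < delta then |(2y + 11) + 7| = 2|y + 9| < 2·(eps/2) = eps.

delta = eps/2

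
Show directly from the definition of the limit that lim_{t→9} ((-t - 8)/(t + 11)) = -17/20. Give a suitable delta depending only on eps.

delta = min(10, (200/3)eps)

Let eps > 0 be given. We want delta > 0 with 0 < |t − 9| < delta ⇒ |(-t - 8)/(t + 11) + 17/20| < eps.
Combining over a common denominator, (-t - 8)/(t + 11) + 17/20 = [(-t - 8)·20 − (-17)·(t + 11)] / [20·(t + 11)] = -3(t − 9) / (20(t + 11)).
So |(-t - 8)/(t + 11) + 17/20| = 3|t − 9| / (20·|t + 11|).
Require delta ≤ 10, so |t + 11| ≥ |20| − |t − 9| > 20 − 10 = 10.
Hence |(-t - 8)/(t + 11) + 17/20| < 3|t − 9|/(20·10) = (3/200)|t − 9|, which is < eps once |t − 9| < (200/3)eps.
Take delta = min(10, (200/3)eps). Then 0 < |t − 9| < delta forces both bounds, so |(-t - 8)/(t + 11) + 17/20| < eps.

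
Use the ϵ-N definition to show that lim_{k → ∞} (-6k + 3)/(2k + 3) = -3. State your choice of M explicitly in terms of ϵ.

M = 6/ϵ

Fix ϵ > 0. For k ≥ 1, |(-6k + 3)/(2k + 3) + 3| = |24|/(2(2k + 3)) = 24/(2(2k + 3)).
Since 2k + 3 ≥ 2k for k ≥ 1, this is ≤ 24/(2·2k) = 6/k.
So |(-6k + 3)/(2k + 3) + 3| < ϵ whenever k > 6/ϵ.
Take M = 6/ϵ. If k > M then |(-6k + 3)/(2k + 3) + 3| ≤ 6/k < ϵ.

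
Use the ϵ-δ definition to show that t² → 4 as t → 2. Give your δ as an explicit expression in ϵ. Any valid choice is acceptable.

Let ϵ > 0 be given. We seek δ > 0 with 0 < |t − 2| < δ ⇒ |t² − 4| < ϵ.
Factor: t² − 4 = (t − 2)(t + 2), so |t² − 4| = |t − 2|·|t + 2|.
Impose δ ≤ 1 so that |t| < 3; then |t + 2| ≤ 5.
Hence |t² − 4| ≤ 5|t − 2|, which is < ϵ once |t − 2| < ϵ/5.
Take δ = min(1, ϵ/5). If 0 < |t − 2| < δ then both bounds hold and |t² − 4| ≤ 5|t − 2| < 5·(ϵ/5) = ϵ.

δ = min(1, ϵ/5)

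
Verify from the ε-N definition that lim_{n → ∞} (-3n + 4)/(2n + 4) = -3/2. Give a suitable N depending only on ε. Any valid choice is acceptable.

Fix ε > 0. For n ≥ 1, |(-3n + 4)/(2n + 4) + 3/2| = |20|/(2(2n + 4)) = 20/(2(2n + 4)).
Since 2n + 4 ≥ 2n for n ≥ 1, this is ≤ 20/(2·2n) = 5/n.
So |(-3n + 4)/(2n + 4) + 3/2| < ε whenever n > 5/ε.
Take N = 5/ε. If n > N then |(-3n + 4)/(2n + 4) + 3/2| ≤ 5/n < ε.

N = 5/ε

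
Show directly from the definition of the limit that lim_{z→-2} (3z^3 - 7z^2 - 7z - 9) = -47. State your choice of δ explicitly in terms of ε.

Let ε > 0 be given. We want δ > 0 such that 0 < |z + 2| < δ implies |(3z^3 - 7z^2 - 7z - 9) + 47| < ε.
(3z^3 - 7z^2 - 7z - 9) + 47 = 3z^3 - 7z^2 - 7z + 38 = (z + 2)(3z^2 - 13z + 19).
So |(3z^3 - 7z^2 - 7z - 9) + 47| = |z + 2|·|3z^2 - 13z + 19|.
Assume first that |z + 2| < 1, so |z| < 3. Then |3z^2 - 13z + 19| ≤ 3·3^2 + 13·3 + 19 = 85.
Hence |(3z^3 - 7z^2 - 7z - 9) + 47| ≤ 85|z + 2| < ε provided |z + 2| < ε/85.
Choosing δ = min(1, ε/85) ensures both conditions, hence |(3z^3 - 7z^2 - 7z - 9) + 47| < ε.

δ = min(1, ε/85)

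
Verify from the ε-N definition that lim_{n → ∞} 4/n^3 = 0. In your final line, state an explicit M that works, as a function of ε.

M = (4/ε)^{1/3}

Suppose ε > 0. For n ≥ 1, |4/n^3 − 0| = 4/n^3.
4/n^3 < ε ⇔ n^3 > 4/ε ⇔ n > (4/ε)^{1/3}.
Take M = (4/ε)^{1/3}. Then n > M implies 4/n^3 < ε.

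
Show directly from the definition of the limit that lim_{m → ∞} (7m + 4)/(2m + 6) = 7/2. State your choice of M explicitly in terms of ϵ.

Let ϵ > 0 be given. For m ≥ 1, |(7m + 4)/(2m + 6) − (7/2)| = |-34|/(2(2m + 6)) = 34/(2(2m + 6)).
Since 2m + 6 ≥ 2m for m ≥ 1, this is ≤ 34/(2·2m) = (17/2)/m.
So |(7m + 4)/(2m + 6) − (7/2)| < ϵ whenever m > (17/2)/ϵ.
Take M = (17/2)/ϵ. If m > M then |(7m + 4)/(2m + 6) − (7/2)| ≤ (17/2)/m < ϵ.

M = (17/2)/ϵ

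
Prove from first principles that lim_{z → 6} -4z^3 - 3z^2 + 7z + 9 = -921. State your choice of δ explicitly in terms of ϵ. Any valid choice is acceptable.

δ = min(1, ϵ/540)

Suppose ϵ > 0. We want δ > 0 such that 0 < |z − 6| < δ implies |(-4z^3 - 3z^2 + 7z + 9) + 921| < ϵ.
(-4z^3 - 3z^2 + 7z + 9) + 921 = -4z^3 - 3z^2 + 7z + 930 = (z − 6)(-4z^2 - 27z - 155).
So |(-4z^3 - 3z^2 + 7z + 9) + 921| = |z − 6|·|-4z^2 - 27z - 155|.
Require δ ≤ 1. Then |z − 6| < 1 gives |z| < 7, and by the triangle inequality |-4z^2 - 27z - 155| ≤ 4·7^2 + 27·7 + 155 = 540.
Hence |(-4z^3 - 3z^2 + 7z + 9) + 921| ≤ 540|z − 6| < ϵ provided |z − 6| < ϵ/540.
Take δ = min(1, ϵ/540). Then 0 < |z − 6| < δ gives both |z − 6| < 1 and |z − 6| < ϵ/540, so |(-4z^3 - 3z^2 + 7z + 9) + 921| < ϵ.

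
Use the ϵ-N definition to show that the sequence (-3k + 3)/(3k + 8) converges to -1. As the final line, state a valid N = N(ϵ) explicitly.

Let ϵ > 0. For k ≥ 1, |(-3k + 3)/(3k + 8) + 1| = |33|/(3(3k + 8)) = 33/(3(3k + 8)).
Since 3k + 8 ≥ 3k for k ≥ 1, this is ≤ 33/(3·3k) = (11/3)/k.
So |(-3k + 3)/(3k + 8) + 1| < ϵ whenever k > (11/3)/ϵ.
Take N = (11/3)/ϵ. If k > N then |(-3k + 3)/(3k + 8) + 1| ≤ (11/3)/k < ϵ.

N = (11/3)/ϵ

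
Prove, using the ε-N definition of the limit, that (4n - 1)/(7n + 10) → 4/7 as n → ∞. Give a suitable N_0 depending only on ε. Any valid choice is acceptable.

N_0 = (47/49)/ε

Let ε > 0 be given. For n ≥ 1, |(4n - 1)/(7n + 10) − (4/7)| = |-47|/(7(7n + 10)) = 47/(7(7n + 10)).
Since 7n + 10 ≥ 7n for n ≥ 1, this is ≤ 47/(7·7n) = (47/49)/n.
So |(4n - 1)/(7n + 10) − (4/7)| < ε whenever n > (47/49)/ε.
Take N_0 = (47/49)/ε. If n > N_0 then |(4n - 1)/(7n + 10) − (4/7)| ≤ (47/49)/n < ε.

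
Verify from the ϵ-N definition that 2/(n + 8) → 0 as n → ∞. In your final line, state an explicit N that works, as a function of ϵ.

Let ϵ > 0 be given. For n ≥ 1, |2/(n + 8) − 0| = 2/(n + 8) ≤ 2/n.
We need 2/n < ϵ, i.e. n > 2/ϵ.
Take N = 2/ϵ. If n > N then |2/(n + 8)| ≤ 2/n < ϵ.

N = 2/ϵ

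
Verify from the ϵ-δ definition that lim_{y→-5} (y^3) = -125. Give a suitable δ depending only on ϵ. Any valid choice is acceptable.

Let ϵ > 0 be given. We seek δ > 0 with 0 < |y + 5| < δ ⇒ |y^3 + 125| < ϵ.
Factor: y^3 + 125 = (y + 5)(y^2 - 5y + 25), so |y^3 + 125| = |y + 5|·|y^2 - 5y + 25|.
Restrict δ ≤ 1. Then |y + 5| < 1 gives |y| < 6, so by the triangle inequality |y^2 - 5y + 25| ≤ 6^2 + 5·6 + 25 = 91.
Hence |y^3 + 125| ≤ 91|y + 5|, which is < ϵ once |y + 5| < ϵ/91.
Take δ = min(1, ϵ/91). If 0 < |y + 5| < δ then both bounds hold and |y^3 + 125| ≤ 91|y + 5| < 91·(ϵ/91) = ϵ.

δ = min(1, ϵ/91)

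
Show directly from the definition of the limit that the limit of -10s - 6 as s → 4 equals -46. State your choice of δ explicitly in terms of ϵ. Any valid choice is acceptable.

Suppose ϵ > 0. We need δ > 0 so that 0 < |s − 4| < δ implies |(-10s - 6) + 46| < ϵ.
|(-10s - 6) + 46| = |-10s + 40| = 10|s − 4|.
So 10|s − 4| < ϵ exactly when |s − 4| < ϵ/10.
Choosing δ = ϵ/10 gives |(-10s - 6) + 46| = 10|s − 4| < ϵ whenever |s − 4| < δ.

δ = ϵ/10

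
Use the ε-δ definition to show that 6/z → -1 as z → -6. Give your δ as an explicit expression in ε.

Let ε > 0 be given. We seek δ > 0 such that 0 < |z + 6| < δ implies |6/z + 1| < ε.
|6/z + 1| = 6·|-6 − z|/(6·|z|) = 6|z + 6|/(6|z|).
Restrict δ ≤ 3. Then |z + 6| < 3 gives |z| > 3, so 6|z| > 18.
Then |6/z + 1| < 6|z + 6|/18, which is < ε when |z + 6| < 3ε.
Take δ = min(3, 3ε). Then 0 < |z + 6| < δ gives both |z + 6| < 3 and |z + 6| < 3ε, so |6/z + 1| < ε.

δ = min(3, 3ε)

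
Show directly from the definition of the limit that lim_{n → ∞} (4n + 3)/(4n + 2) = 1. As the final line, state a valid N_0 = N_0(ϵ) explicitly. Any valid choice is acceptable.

Fix ϵ > 0. For n ≥ 1, |(4n + 3)/(4n + 2) − 1| = |4|/(4(4n + 2)) = 4/(4(4n + 2)).
Since 4n + 2 ≥ 4n for n ≥ 1, this is ≤ 4/(4·4n) = (1/4)/n.
So |(4n + 3)/(4n + 2) − 1| < ϵ whenever n > (1/4)/ϵ.
Take N_0 = (1/4)/ϵ. If n > N_0 then |(4n + 3)/(4n + 2) − 1| ≤ (1/4)/n < ϵ.

N_0 = (1/4)/ϵ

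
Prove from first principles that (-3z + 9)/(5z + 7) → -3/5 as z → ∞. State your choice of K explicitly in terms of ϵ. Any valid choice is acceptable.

Fix ϵ > 0. We seek K > 0 such that z > K implies |(-3z + 9)/(5z + 7) + 3/5| < ϵ.
(-3z + 9)/(5z + 7) + 3/5 = (5(-3z + 9) − (-3)(5z + 7)) / (5(5z + 7)) = 66/(5(5z + 7)).
For z > 0 we have 5z + 7 > 5z, so |(-3z + 9)/(5z + 7) + 3/5| = 66/(5(5z + 7)) < 66/(5·5z) = (66/25)/z.
Thus |(-3z + 9)/(5z + 7) + 3/5| < ϵ whenever z > (66/25)/ϵ.
Take K = (66/25)/ϵ. If z > K then |(-3z + 9)/(5z + 7) + 3/5| < (66/25)/z < ϵ.

K = (66/25)/ϵ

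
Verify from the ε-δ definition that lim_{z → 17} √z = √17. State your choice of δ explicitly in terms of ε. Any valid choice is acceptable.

Suppose ε > 0. We want δ > 0 such that 0 < |z − 17| < δ implies |√z − √17| < ε.
Multiplying by the conjugate, |√z − √17| = |z − 17|/(√z + √17).
Restrict δ ≤ 17 so that |z − 17| < 17 forces z > 0, and then √z + √17 > √17.
Hence |√z − √17| < |z − 17|/√17, which is < ε once |z − 17| < √17·ε.
Take δ = min(17, √17·ε). If 0 < |z − 17| < δ then z > 0 and |√z − √17| < |z − 17|/√17 < ε.

δ = min(17, √17·ε)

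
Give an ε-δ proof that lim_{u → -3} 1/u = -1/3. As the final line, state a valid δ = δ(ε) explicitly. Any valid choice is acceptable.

δ = min(3/2, (9/2)ε)

Let ε > 0 be given. We seek δ > 0 such that 0 < |u + 3| < δ implies |1/u + 1/3| < ε.
|1/u + 1/3| = |-3 − u|/(3·|u|) = |u + 3|/(3|u|).
Restrict δ ≤ 3/2. Then |u + 3| < 3/2 gives |u| > 3/2, so 3|u| > 9/2.
Then |1/u + 1/3| < |u + 3|/(9/2), which is < ε when |u + 3| < (9/2)ε.
Take δ = min(3/2, (9/2)ε). Then 0 < |u + 3| < δ gives both |u + 3| < 3/2 and |u + 3| < (9/2)ε, so |1/u + 1/3| < ε.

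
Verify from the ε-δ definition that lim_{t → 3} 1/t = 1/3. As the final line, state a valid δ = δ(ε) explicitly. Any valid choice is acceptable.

δ = min(3/2, (9/2)ε)

Let ε > 0 be given. We seek δ > 0 such that 0 < |t − 3| < δ implies |1/t − (1/3)| < ε.
|1/t − (1/3)| = |3 − t|/(3·|t|) = |t − 3|/(3|t|).
Restrict δ ≤ 3/2. Then |t − 3| < 3/2 gives |t| > 3/2, so 3|t| > 9/2.
Then |1/t − (1/3)| < |t − 3|/(9/2), which is < ε when |t − 3| < (9/2)ε.
Take δ = min(3/2, (9/2)ε). Then 0 < |t − 3| < δ gives both |t − 3| < 3/2 and |t − 3| < (9/2)ε, so |1/t − (1/3)| < ε.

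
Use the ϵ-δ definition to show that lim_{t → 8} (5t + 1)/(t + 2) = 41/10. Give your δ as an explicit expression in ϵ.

δ = min(5, (50/9)ϵ)

Fix ϵ > 0. We want δ > 0 with 0 < |t − 8| < δ ⇒ |(5t + 1)/(t + 2) − (41/10)| < ϵ.
Combining over a common denominator, (5t + 1)/(t + 2) − (41/10) = [(5t + 1)·10 − 41·(t + 2)] / [10·(t + 2)] = 9(t − 8) / (10(t + 2)).
So |(5t + 1)/(t + 2) − (41/10)| = 9|t − 8| / (10·|t + 2|).
Restrict δ ≤ 5. Then |t − 8| < 5 gives |t + 2| = |(t − 8) + 10| ≥ 10 − 5 = 5.
Hence |(5t + 1)/(t + 2) − (41/10)| < 9|t − 8|/(10·5) = (9/50)|t − 8|, which is < ϵ once |t − 8| < (50/9)ϵ.
Take δ = min(5, (50/9)ϵ). Then 0 < |t − 8| < δ forces both bounds, so |(5t + 1)/(t + 2) − (41/10)| < ϵ.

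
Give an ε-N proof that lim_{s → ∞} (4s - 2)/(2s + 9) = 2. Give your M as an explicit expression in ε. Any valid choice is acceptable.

Let ε > 0 be given. We seek M > 0 such that s > M implies |(4s - 2)/(2s + 9) − 2| < ε.
(4s - 2)/(2s + 9) − 2 = (2(4s - 2) − 4(2s + 9)) / (2(2s + 9)) = -40/(2(2s + 9)).
For s > 0 we have 2s + 9 > 2s, so |(4s - 2)/(2s + 9) − 2| = 40/(2(2s + 9)) < 40/(2·2s) = 10/s.
Thus |(4s - 2)/(2s + 9) − 2| < ε whenever s > 10/ε.
Take M = 10/ε. If s > M then |(4s - 2)/(2s + 9) − 2| < 10/s < ε.

M = 10/ε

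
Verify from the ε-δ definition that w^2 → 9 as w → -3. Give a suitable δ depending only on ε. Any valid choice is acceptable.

δ = min(1, ε/7)

Let ε > 0. We seek δ > 0 with 0 < |w + 3| < δ ⇒ |w^2 − 9| < ε.
Factor: w^2 − 9 = (w + 3)(w - 3), so |w^2 − 9| = |w + 3|·|w - 3|.
Impose δ ≤ 1 so that |w| < 4; then |w - 3| ≤ 7.
Hence |w^2 − 9| ≤ 7|w + 3|, which is < ε once |w + 3| < ε/7.
Take δ = min(1, ε/7). If 0 < |w + 3| < δ then both bounds hold and |w^2 − 9| ≤ 7|w + 3| < 7·(ε/7) = ε.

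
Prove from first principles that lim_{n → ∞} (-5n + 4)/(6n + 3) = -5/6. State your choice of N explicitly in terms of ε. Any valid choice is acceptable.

N = (13/12)/ε

Suppose ε > 0. For n ≥ 1, |(-5n + 4)/(6n + 3) + 5/6| = |39|/(6(6n + 3)) = 39/(6(6n + 3)).
Since 6n + 3 ≥ 6n for n ≥ 1, this is ≤ 39/(6·6n) = (13/12)/n.
So |(-5n + 4)/(6n + 3) + 5/6| < ε whenever n > (13/12)/ε.
Take N = (13/12)/ε. If n > N then |(-5n + 4)/(6n + 3) + 5/6| ≤ (13/12)/n < ε.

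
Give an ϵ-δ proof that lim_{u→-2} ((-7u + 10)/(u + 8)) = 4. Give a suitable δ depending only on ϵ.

Fix ϵ > 0. We want δ > 0 with 0 < |u + 2| < δ ⇒ |(-7u + 10)/(u + 8) − 4| < ϵ.
Combining over a common denominator, (-7u + 10)/(u + 8) − 4 = [(-7u + 10)·6 − 24·(u + 8)] / [6·(u + 8)] = -66(u + 2) / (6(u + 8)).
So |(-7u + 10)/(u + 8) − 4| = 66|u + 2| / (6·|u + 8|).
Restrict δ ≤ 3. Then |u + 2| < 3 gives |u + 8| = |(u + 2) + 6| ≥ 6 − 3 = 3.
Hence |(-7u + 10)/(u + 8) − 4| < 66|u + 2|/(6·3) = (11/3)|u + 2|, which is < ϵ once |u + 2| < (3/11)ϵ.
Take δ = min(3, (3/11)ϵ). Then 0 < |u + 2| < δ forces both bounds, so |(-7u + 10)/(u + 8) − 4| < ϵ.

δ = min(3, (3/11)ϵ)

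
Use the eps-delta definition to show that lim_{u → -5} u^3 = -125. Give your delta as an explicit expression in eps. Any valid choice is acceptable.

Suppose eps > 0. We seek delta > 0 with 0 < |u + 5| < delta ⇒ |u^3 + 125| < eps.
Factor: u^3 + 125 = (u + 5)(u^2 - 5u + 25), so |u^3 + 125| = |u + 5|·|u^2 - 5u + 25|.
Restrict delta ≤ 2. Then |u + 5| < 2 gives |u| < 7, so by the triangle inequality |u^2 - 5u + 25| ≤ 7^2 + 5·7 + 25 = 109.
Hence |u^3 + 125| ≤ 109|u + 5|, which is < eps once |u + 5| < eps/109.
Take delta = min(2, eps/109). If 0 < |u + 5| < delta then both bounds hold and |u^3 + 125| ≤ 109|u + 5| < 109·(eps/109) = eps.

delta = min(2, eps/109)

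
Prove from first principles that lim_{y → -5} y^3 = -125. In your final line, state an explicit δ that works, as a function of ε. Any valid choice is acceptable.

δ = min(2, ε/109)

Suppose ε > 0. We seek δ > 0 with 0 < |y + 5| < δ ⇒ |y^3 + 125| < ε.
Factor: y^3 + 125 = (y + 5)(y^2 - 5y + 25), so |y^3 + 125| = |y + 5|·|y^2 - 5y + 25|.
Restrict δ ≤ 2. Then |y + 5| < 2 gives |y| < 7, so by the triangle inequality |y^2 - 5y + 25| ≤ 7^2 + 5·7 + 25 = 109.
Hence |y^3 + 125| ≤ 109|y + 5|, which is < ε once |y + 5| < ε/109.
Take δ = min(2, ε/109). If 0 < |y + 5| < δ then both bounds hold and |y^3 + 125| ≤ 109|y + 5| < 109·(ε/109) = ε.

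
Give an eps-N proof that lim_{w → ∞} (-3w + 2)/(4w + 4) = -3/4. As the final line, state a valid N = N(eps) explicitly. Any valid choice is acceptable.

Suppose eps > 0. We seek N > 0 such that w > N implies |(-3w + 2)/(4w + 4) + 3/4| < eps.
(-3w + 2)/(4w + 4) + 3/4 = (4(-3w + 2) − (-3)(4w + 4)) / (4(4w + 4)) = 20/(4(4w + 4)).
For w > 0 we have 4w + 4 > 4w, so |(-3w + 2)/(4w + 4) + 3/4| = 20/(4(4w + 4)) < 20/(4·4w) = (5/4)/w.
Thus |(-3w + 2)/(4w + 4) + 3/4| < eps whenever w > (5/4)/eps.
Take N = (5/4)/eps. If w > N then |(-3w + 2)/(4w + 4) + 3/4| < (5/4)/w < eps.

N = (5/4)/eps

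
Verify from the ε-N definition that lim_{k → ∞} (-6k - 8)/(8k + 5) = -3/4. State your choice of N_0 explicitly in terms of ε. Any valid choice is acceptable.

N_0 = (17/32)/ε

Fix ε > 0. For k ≥ 1, |(-6k - 8)/(8k + 5) + 3/4| = |-34|/(8(8k + 5)) = 34/(8(8k + 5)).
Since 8k + 5 ≥ 8k for k ≥ 1, this is ≤ 34/(8·8k) = (17/32)/k.
So |(-6k - 8)/(8k + 5) + 3/4| < ε whenever k > (17/32)/ε.
Take N_0 = (17/32)/ε. If k > N_0 then |(-6k - 8)/(8k + 5) + 3/4| ≤ (17/32)/k < ε.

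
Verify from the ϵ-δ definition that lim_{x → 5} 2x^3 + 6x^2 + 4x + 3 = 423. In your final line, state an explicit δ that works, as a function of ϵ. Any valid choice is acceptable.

δ = min(1, ϵ/252)

Let ϵ > 0 be given. We want δ > 0 such that 0 < |x − 5| < δ implies |(2x^3 + 6x^2 + 4x + 3) − 423| < ϵ.
(2x^3 + 6x^2 + 4x + 3) − 423 = 2x^3 + 6x^2 + 4x - 420 = (x − 5)(2x^2 + 16x + 84).
So |(2x^3 + 6x^2 + 4x + 3) − 423| = |x − 5|·|2x^2 + 16x + 84|.
Assume first that |x − 5| < 1, so |x| < 6. Then |2x^2 + 16x + 84| ≤ 2·6^2 + 16·6 + 84 = 252.
Hence |(2x^3 + 6x^2 + 4x + 3) − 423| ≤ 252|x − 5| < ϵ provided |x − 5| < ϵ/252.
Choosing δ = min(1, ϵ/252) ensures both conditions, hence |(2x^3 + 6x^2 + 4x + 3) − 423| < ϵ.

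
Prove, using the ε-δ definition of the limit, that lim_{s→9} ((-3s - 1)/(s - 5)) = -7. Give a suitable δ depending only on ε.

δ = min(2, (1/2)ε)

Let ε > 0. We want δ > 0 with 0 < |s − 9| < δ ⇒ |(-3s - 1)/(s - 5) + 7| < ε.
Combining over a common denominator, (-3s - 1)/(s - 5) + 7 = [(-3s - 1)·4 − (-28)·(s - 5)] / [4·(s - 5)] = 16(s − 9) / (4(s - 5)).
So |(-3s - 1)/(s - 5) + 7| = 16|s − 9| / (4·|s − 5|).
Restrict δ ≤ 2. Then |s − 9| < 2 gives |s − 5| = |(s − 9) + 4| ≥ 4 − 2 = 2.
Hence |(-3s - 1)/(s - 5) + 7| < 16|s − 9|/(4·2) = 2|s − 9|, which is < ε once |s − 9| < (1/2)ε.
Take δ = min(2, (1/2)ε). Then 0 < |s − 9| < δ forces both bounds, so |(-3s - 1)/(s - 5) + 7| < ε.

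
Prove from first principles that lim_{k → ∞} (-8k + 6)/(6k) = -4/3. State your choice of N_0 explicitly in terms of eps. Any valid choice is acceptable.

N_0 = 1/eps

Fix eps > 0. For k ≥ 1, |(-8k + 6)/(6k) + 4/3| = |36|/(6(6k)) = 36/(6(6k)).
Since 6k ≥ 6k for k ≥ 1, this is ≤ 36/(6·6k) = 1/k.
So |(-8k + 6)/(6k) + 4/3| < eps whenever k > 1/eps.
Take N_0 = 1/eps. If k > N_0 then |(-8k + 6)/(6k) + 4/3| ≤ 1/k < eps.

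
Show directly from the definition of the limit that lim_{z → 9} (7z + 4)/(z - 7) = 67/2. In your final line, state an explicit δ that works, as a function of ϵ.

Suppose ϵ > 0. We want δ > 0 with 0 < |z − 9| < δ ⇒ |(7z + 4)/(z - 7) − (67/2)| < ϵ.
Combining over a common denominator, (7z + 4)/(z - 7) − (67/2) = [(7z + 4)·2 − 67·(z - 7)] / [2·(z - 7)] = -53(z − 9) / (2(z - 7)).
So |(7z + 4)/(z - 7) − (67/2)| = 53|z − 9| / (2·|z − 7|).
Restrict δ ≤ 1. Then |z − 9| < 1 gives |z − 7| = |(z − 9) + 2| ≥ 2 − 1 = 1.
Hence |(7z + 4)/(z - 7) − (67/2)| < 53|z − 9|/(2·1) = (53/2)|z − 9|, which is < ϵ once |z − 9| < (2/53)ϵ.
Take δ = min(1, (2/53)ϵ). Then 0 < |z − 9| < δ forces both bounds, so |(7z + 4)/(z - 7) − (67/2)| < ϵ.

δ = min(1, (2/53)ϵ)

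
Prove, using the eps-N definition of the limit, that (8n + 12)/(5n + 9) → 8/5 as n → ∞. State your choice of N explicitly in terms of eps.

N = (12/25)/eps

Let eps > 0. For n ≥ 1, |(8n + 12)/(5n + 9) − (8/5)| = |-12|/(5(5n + 9)) = 12/(5(5n + 9)).
Since 5n + 9 ≥ 5n for n ≥ 1, this is ≤ 12/(5·5n) = (12/25)/n.
So |(8n + 12)/(5n + 9) − (8/5)| < eps whenever n > (12/25)/eps.
Take N = (12/25)/eps. If n > N then |(8n + 12)/(5n + 9) − (8/5)| ≤ (12/25)/n < eps.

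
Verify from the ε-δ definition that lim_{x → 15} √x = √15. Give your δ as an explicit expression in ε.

δ = min(15, √15·ε)

Fix ε > 0. We want δ > 0 such that 0 < |x − 15| < δ implies |√x − √15| < ε.
Rationalise: √x − √15 = (x − 15)/(√x + √15), so |√x − √15| = |x − 15|/(√x + √15).
Restrict δ ≤ 15 so that |x − 15| < 15 forces x > 0, and then √x + √15 > √15.
Hence |√x − √15| < |x − 15|/√15, which is < ε once |x − 15| < √15·ε.
Take δ = min(15, √15·ε). If 0 < |x − 15| < δ then x > 0 and |√x − √15| < |x − 15|/√15 < ε.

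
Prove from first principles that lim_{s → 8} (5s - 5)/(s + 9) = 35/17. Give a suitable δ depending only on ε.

Let ε > 0. We want δ > 0 with 0 < |s − 8| < δ ⇒ |(5s - 5)/(s + 9) − (35/17)| < ε.
Combining over a common denominator, (5s - 5)/(s + 9) − (35/17) = [(5s - 5)·17 − 35·(s + 9)] / [17·(s + 9)] = 50(s − 8) / (17(s + 9)).
So |(5s - 5)/(s + 9) − (35/17)| = 50|s − 8| / (17·|s + 9|).
Restrict δ ≤ 17/2. Then |s − 8| < 17/2 gives |s + 9| = |(s − 8) + 17| ≥ 17 − 17/2 = 17/2.
Hence |(5s - 5)/(s + 9) − (35/17)| < 50|s − 8|/(17·(17/2)) = (100/289)|s − 8|, which is < ε once |s − 8| < (289/100)ε.
Take δ = min(17/2, (289/100)ε). Then 0 < |s − 8| < δ forces both bounds, so |(5s - 5)/(s + 9) − (35/17)| < ε.

δ = min(17/2, (289/100)ε)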